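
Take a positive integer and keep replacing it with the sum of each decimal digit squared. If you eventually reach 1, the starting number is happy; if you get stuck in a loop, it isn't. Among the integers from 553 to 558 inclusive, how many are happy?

1

553: 553 → 59 → 106 → 37 → 58 → 89 → 145 → 42 → 20 → 4 → 16 → 37  — not happy
554: 554 → 66 → 72 → 53 → 34 → 25 → 29 → 85 → 89 → 145 → 42 → 20 → 4 → 16 → 37 → 58 → 89  — not happy
555: 555 → 75 → 74 → 65 → 61 → 37 → 58 → 89 → 145 → 42 → 20 → 4 → 16 → 37  — not happy
556: 556 → 86 → 100 → 1  — happy
557: 557 → 99 → 162 → 41 → 17 → 50 → 25 → 29 → 85 → 89 → 145 → 42 → 20 → 4 → 16 → 37 → 58 → 89  — not happy
558: 558 → 114 → 18 → 65 → 61 → 37 → 58 → 89 → 145 → 42 → 20 → 4 → 16 → 37  — not happy
happy: 556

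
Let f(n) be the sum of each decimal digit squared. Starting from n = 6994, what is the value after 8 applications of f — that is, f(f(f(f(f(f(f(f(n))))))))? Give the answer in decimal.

145

6994 → 6² + 9² + 9² + 4² = 36 + 81 + 81 + 16 = 214
214 → 2² + 1² + 4² = 4 + 1 + 16 = 21
21 → 2² + 1² = 4 + 1 = 5
5 → 5² = 25
25 → 2² + 5² = 4 + 25 = 29
29 → 2² + 9² = 4 + 81 = 85
85 → 8² + 5² = 64 + 25 = 89
89 → 8² + 9² = 64 + 81 = 145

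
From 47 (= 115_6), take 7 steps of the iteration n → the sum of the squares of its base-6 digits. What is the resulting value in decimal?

20

47 = (1,1,5)_6 → 1² + 1² + 5² = 27
27 = (4,3)_6 → 4² + 3² = 25
25 = (4,1)_6 → 4² + 1² = 17
17 = (2,5)_6 → 2² + 5² = 29
29 = (4,5)_6 → 4² + 5² = 41
41 = (1,0,5)_6 → 1² + 0² + 5² = 26
26 = (4,2)_6 → 4² + 2² = 20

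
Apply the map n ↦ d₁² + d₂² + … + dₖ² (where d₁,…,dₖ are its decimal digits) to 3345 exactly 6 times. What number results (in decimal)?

3345 → 3² + 3² + 4² + 5² = 59
59 → 5² + 9² = 106
106 → 1² + 0² + 6² = 37
37 → 3² + 7² = 58
58 → 5² + 8² = 89
89 → 8² + 9² = 145

145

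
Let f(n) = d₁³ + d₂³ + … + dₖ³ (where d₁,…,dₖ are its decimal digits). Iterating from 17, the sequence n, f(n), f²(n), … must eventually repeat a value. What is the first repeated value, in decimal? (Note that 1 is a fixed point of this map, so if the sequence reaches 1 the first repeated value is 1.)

17 → 1³ + 7³ = 344
344 → 3³ + 4³ + 4³ = 155
155 → 1³ + 5³ + 5³ = 251
251 → 2³ + 5³ + 1³ = 134
134 → 1³ + 3³ + 4³ = 92
92 → 9³ + 2³ = 737
737 → 7³ + 3³ + 7³ = 713
713 → 7³ + 1³ + 3³ = 371
371 → 3³ + 7³ + 1³ = 371  — 371 already appeared earlier.

371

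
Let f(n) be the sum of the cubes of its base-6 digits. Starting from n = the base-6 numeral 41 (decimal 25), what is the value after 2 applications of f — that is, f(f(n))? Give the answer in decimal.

190

25 = (4,1)_6 → 4³ + 1³ = 65
65 = (1,4,5)_6 → 1³ + 4³ + 5³ = 190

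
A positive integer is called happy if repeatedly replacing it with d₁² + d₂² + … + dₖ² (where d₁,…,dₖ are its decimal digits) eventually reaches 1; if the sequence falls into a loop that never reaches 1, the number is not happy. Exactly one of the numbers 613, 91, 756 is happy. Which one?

613: 613 → 46 → 52 → 29 → 85 → 89 → 145 → 42 → 20 → 4 → 16 → 37 → 58 → 89  — repeats 89 (not happy)
91: 91 → 82 → 68 → 100 → 1  — reaches 1 (happy)
756: 756 → 110 → 2 → 4 → 16 → 37 → 58 → 89 → 145 → 42 → 20 → 4  — repeats 4 (not happy)

91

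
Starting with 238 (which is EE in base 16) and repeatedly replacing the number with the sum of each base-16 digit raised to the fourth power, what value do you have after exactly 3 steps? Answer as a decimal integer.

238 = (14,14)_16 → 14⁴ + 14⁴ = 38416 + 38416 = 76832
76832 = (1,2,12,2,0)_16 → 1⁴ + 2⁴ + 12⁴ + 2⁴ + 0⁴ = 1 + 16 + 20736 + 16 + 0 = 20769
20769 = (5,1,2,1)_16 → 5⁴ + 1⁴ + 2⁴ + 1⁴ = 625 + 1 + 16 + 1 = 643

643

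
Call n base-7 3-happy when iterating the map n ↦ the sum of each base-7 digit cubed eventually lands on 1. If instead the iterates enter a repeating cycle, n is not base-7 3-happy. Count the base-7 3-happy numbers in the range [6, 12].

6: 6 → 216 → 288 → 342 → 648 → 282 → 258 → 342  (repeats 342)
7: 7 → 1  (reaches 1)
8: 8 → 2 → 8  (repeats 8)
9: 9 → 9  (repeats 9)
10: 10 → 28 → 64 → 10  (repeats 10)
11: 11 → 65 → 17 → 35 → 125 → 251 → 341 → 557 → 137 → 197 → 65  (repeats 65)
12: 12 → 126 → 72 → 36 → 126  (repeats 126)
base-7 3-happy: 7

1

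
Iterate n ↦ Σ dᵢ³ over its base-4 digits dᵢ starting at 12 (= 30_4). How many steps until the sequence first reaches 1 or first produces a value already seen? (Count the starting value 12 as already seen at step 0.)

4

12 = (3,0)_4 → 3³ + 0³ = 27 + 0 = 27
27 = (1,2,3)_4 → 1³ + 2³ + 3³ = 1 + 8 + 27 = 36
36 = (2,1,0)_4 → 2³ + 1³ + 0³ = 8 + 1 + 0 = 9
9 = (2,1)_4 → 2³ + 1³ = 8 + 1 = 9  — 9 repeats.
That took 4 steps.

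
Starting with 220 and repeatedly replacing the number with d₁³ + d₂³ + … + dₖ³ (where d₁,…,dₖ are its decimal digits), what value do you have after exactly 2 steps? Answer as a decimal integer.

220 → 2³ + 2³ + 0³ = 16
16 → 1³ + 6³ = 217

217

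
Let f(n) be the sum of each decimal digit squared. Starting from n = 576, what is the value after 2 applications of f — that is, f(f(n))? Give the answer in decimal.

2

576 → 5² + 7² + 6² = 25 + 49 + 36 = 110
110 → 1² + 1² + 0² = 1 + 1 + 0 = 2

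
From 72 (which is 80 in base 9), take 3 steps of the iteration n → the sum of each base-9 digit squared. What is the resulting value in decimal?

72 = (8,0)_9 → 8² + 0² = 64
64 = (7,1)_9 → 7² + 1² = 50
50 = (5,5)_9 → 5² + 5² = 50

50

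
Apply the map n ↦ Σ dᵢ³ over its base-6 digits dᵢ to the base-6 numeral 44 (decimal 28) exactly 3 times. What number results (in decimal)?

73

28 = (4,4)_6 → 4³ + 4³ = 128
128 = (3,3,2)_6 → 3³ + 3³ + 2³ = 62
62 = (1,4,2)_6 → 1³ + 4³ + 2³ = 73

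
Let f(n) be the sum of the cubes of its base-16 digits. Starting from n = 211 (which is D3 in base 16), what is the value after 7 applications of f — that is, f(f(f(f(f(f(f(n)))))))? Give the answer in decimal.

211 = (13,3)_16 → 13³ + 3³ = 2224
2224 = (8,11,0)_16 → 8³ + 11³ + 0³ = 1843
1843 = (7,3,3)_16 → 7³ + 3³ + 3³ = 397
397 = (1,8,13)_16 → 1³ + 8³ + 13³ = 2710
2710 = (10,9,6)_16 → 10³ + 9³ + 6³ = 1945
1945 = (7,9,9)_16 → 7³ + 9³ + 9³ = 1801
1801 = (7,0,9)_16 → 7³ + 0³ + 9³ = 1072

1072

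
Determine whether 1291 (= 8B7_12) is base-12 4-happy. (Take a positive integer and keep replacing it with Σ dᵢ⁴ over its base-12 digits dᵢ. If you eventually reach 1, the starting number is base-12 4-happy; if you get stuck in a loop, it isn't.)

not base-12 4-happy

1291 = (8,11,7)_12 → 21138
21138 = (1,0,2,9,6)_12 → 7874
7874 = (4,6,8,2)_12 → 5664
5664 = (3,3,4,0)_12 → 418
418 = (2,10,10)_12 → 20016
20016 = (11,7,0,0)_12 → 17042
17042 = (9,10,4,2)_12 → 16833
16833 = (9,8,10,9)_12 → 27218
27218 = (1,3,9,0,2)_12 → 6659
6659 = (3,10,2,11)_12 → 24738
24738 = (1,2,3,9,6)_12 → 7955
7955 = (4,7,2,11)_12 → 17314
17314 = (10,0,2,10)_12 → 20016  — 20016 already seen; the sequence cycles without reaching 1.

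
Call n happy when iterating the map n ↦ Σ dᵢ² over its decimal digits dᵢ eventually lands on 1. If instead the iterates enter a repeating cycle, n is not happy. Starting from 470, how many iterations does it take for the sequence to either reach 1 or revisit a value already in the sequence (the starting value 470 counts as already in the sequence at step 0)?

470 → 4² + 7² + 0² = 16 + 49 + 0 = 65
65 → 6² + 5² = 36 + 25 = 61
61 → 6² + 1² = 36 + 1 = 37
37 → 3² + 7² = 9 + 49 = 58
58 → 5² + 8² = 25 + 64 = 89
89 → 8² + 9² = 64 + 81 = 145
145 → 1² + 4² + 5² = 1 + 16 + 25 = 42
42 → 4² + 2² = 16 + 4 = 20
20 → 2² + 0² = 4 + 0 = 4
4 → 4² = 16
16 → 1² + 6² = 1 + 36 = 37  — 37 repeats.
That took 11 steps.

11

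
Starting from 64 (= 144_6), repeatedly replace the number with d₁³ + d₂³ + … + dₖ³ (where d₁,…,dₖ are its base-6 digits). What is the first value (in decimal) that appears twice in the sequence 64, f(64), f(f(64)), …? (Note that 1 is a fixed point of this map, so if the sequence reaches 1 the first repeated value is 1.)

1

64 = (1,4,4)_6 → 1³ + 4³ + 4³ = 129
129 = (3,3,3)_6 → 3³ + 3³ + 3³ = 81
81 = (2,1,3)_6 → 2³ + 1³ + 3³ = 36
36 = (1,0,0)_6 → 1³ + 0³ + 0³ = 1  — reached the fixed point 1.
1 → 1, so 1 is the first repeated value.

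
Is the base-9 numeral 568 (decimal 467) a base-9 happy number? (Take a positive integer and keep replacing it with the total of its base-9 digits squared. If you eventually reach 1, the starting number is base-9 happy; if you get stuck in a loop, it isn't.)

base-9 happy

467 = (5,6,8)_9 → 5² + 6² + 8² = 25 + 36 + 64 = 125
125 = (1,4,8)_9 → 1² + 4² + 8² = 1 + 16 + 64 = 81
81 = (1,0,0)_9 → 1² + 0² + 0² = 1 + 0 + 0 = 1  — reached 1.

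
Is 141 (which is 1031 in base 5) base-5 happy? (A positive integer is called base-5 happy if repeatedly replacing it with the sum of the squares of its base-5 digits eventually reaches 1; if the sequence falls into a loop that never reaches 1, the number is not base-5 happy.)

141 = (1,0,3,1)_5 → 1² + 0² + 3² + 1² = 1 + 0 + 9 + 1 = 11
11 = (2,1)_5 → 2² + 1² = 4 + 1 = 5
5 = (1,0)_5 → 1² + 0² = 1 + 0 = 1  — reached 1.

base-5 happy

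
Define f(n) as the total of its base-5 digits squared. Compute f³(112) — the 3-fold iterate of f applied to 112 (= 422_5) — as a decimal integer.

112 = (4,2,2)_5 → 4² + 2² + 2² = 24
24 = (4,4)_5 → 4² + 4² = 32
32 = (1,1,2)_5 → 1² + 1² + 2² = 6

6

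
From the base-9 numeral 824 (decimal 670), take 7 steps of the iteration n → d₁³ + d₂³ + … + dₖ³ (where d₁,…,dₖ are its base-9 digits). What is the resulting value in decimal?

670 = (8,2,4)_9 → 584
584 = (7,1,8)_9 → 856
856 = (1,1,5,1)_9 → 128
128 = (1,5,2)_9 → 134
134 = (1,5,8)_9 → 638
638 = (7,7,8)_9 → 1198
1198 = (1,5,7,1)_9 → 470

470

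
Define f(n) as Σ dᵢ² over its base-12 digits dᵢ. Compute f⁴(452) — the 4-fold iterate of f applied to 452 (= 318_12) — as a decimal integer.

452 = (3,1,8)_12 → 3² + 1² + 8² = 9 + 1 + 64 = 74
74 = (6,2)_12 → 6² + 2² = 36 + 4 = 40
40 = (3,4)_12 → 3² + 4² = 9 + 16 = 25
25 = (2,1)_12 → 2² + 1² = 4 + 1 = 5

5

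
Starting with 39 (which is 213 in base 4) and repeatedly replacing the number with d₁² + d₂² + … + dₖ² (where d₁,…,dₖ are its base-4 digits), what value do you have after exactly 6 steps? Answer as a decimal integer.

1

39 = (2,1,3)_4 → 2² + 1² + 3² = 4 + 1 + 9 = 14
14 = (3,2)_4 → 3² + 2² = 9 + 4 = 13
13 = (3,1)_4 → 3² + 1² = 9 + 1 = 10
10 = (2,2)_4 → 2² + 2² = 4 + 4 = 8
8 = (2,0)_4 → 2² + 0² = 4 + 0 = 4
4 = (1,0)_4 → 1² + 0² = 1 + 0 = 1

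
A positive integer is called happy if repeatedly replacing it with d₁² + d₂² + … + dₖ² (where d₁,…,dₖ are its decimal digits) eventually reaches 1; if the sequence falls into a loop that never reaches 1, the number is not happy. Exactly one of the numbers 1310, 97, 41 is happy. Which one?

1310: 1310 → 11 → 2 → 4 → 16 → 37 → 58 → 89 → 145 → 42 → 20 → 4  — repeats 4 (not happy)
97: 97 → 130 → 10 → 1  — reaches 1 (happy)
41: 41 → 17 → 50 → 25 → 29 → 85 → 89 → 145 → 42 → 20 → 4 → 16 → 37 → 58 → 89  — repeats 89 (not happy)

97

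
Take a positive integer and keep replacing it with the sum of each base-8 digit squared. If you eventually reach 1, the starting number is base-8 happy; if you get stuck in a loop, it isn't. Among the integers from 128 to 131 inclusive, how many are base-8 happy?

1

128: 128 → 4 → 16 → 4  — not base-8 happy
129: 129 → 5 → 25 → 10 → 5  — not base-8 happy
130: 130 → 8 → 1  — base-8 happy
131: 131 → 13 → 26 → 13  — not base-8 happy
base-8 happy: 130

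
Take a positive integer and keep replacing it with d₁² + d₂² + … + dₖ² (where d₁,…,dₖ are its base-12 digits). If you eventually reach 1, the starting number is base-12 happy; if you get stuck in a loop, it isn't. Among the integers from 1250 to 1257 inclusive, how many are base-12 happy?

1

1250: 1250 → 132 → 121 → 101 → 89 → 74 → 40 → 25 → 5 → 25  (repeats 25)
1251: 1251 → 137 → 146 → 5 → 25 → 5  (repeats 5)
1252: 1252 → 144 → 1  (reaches 1)
1253: 1253 → 153 → 82 → 136 → 137 → 146 → 5 → 25 → 5  (repeats 5)
1254: 1254 → 164 → 66 → 61 → 26 → 8 → 64 → 41 → 34 → 104 → 128 → 164  (repeats 164)
1255: 1255 → 177 → 86 → 53 → 41 → 34 → 104 → 128 → 164 → 66 → 61 → 26 → 8 → 64 → 41  (repeats 41)
1256: 1256 → 192 → 17 → 26 → 8 → 64 → 41 → 34 → 104 → 128 → 164 → 66 → 61 → 26  (repeats 26)
1257: 1257 → 209 → 51 → 25 → 5 → 25  (repeats 25)
base-12 happy: 1252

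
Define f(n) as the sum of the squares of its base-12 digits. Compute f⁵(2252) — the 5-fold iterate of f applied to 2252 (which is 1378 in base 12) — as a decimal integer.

2252 = (1,3,7,8)_12 → 1² + 3² + 7² + 8² = 1 + 9 + 49 + 64 = 123
123 = (10,3)_12 → 10² + 3² = 100 + 9 = 109
109 = (9,1)_12 → 9² + 1² = 81 + 1 = 82
82 = (6,10)_12 → 6² + 10² = 36 + 100 = 136
136 = (11,4)_12 → 11² + 4² = 121 + 16 = 137

137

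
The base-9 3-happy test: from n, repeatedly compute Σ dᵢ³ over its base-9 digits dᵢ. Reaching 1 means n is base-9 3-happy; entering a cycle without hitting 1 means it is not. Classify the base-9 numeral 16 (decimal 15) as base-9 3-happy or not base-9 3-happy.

15 = (1,6)_9 → 1³ + 6³ = 1 + 216 = 217
217 = (2,6,1)_9 → 2³ + 6³ + 1³ = 8 + 216 + 1 = 225
225 = (2,7,0)_9 → 2³ + 7³ + 0³ = 8 + 343 + 0 = 351
351 = (4,3,0)_9 → 4³ + 3³ + 0³ = 64 + 27 + 0 = 91
91 = (1,1,1)_9 → 1³ + 1³ + 1³ = 1 + 1 + 1 = 3
3 = (3)_9 → 3³ = 27
27 = (3,0)_9 → 3³ + 0³ = 27 + 0 = 27  — 27 already seen; the sequence cycles without reaching 1.

not base-9 3-happy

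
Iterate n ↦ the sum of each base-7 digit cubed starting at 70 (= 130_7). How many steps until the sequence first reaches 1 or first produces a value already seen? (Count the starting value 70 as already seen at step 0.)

4

70 = (1,3,0)_7 → 1³ + 3³ + 0³ = 1 + 27 + 0 = 28
28 = (4,0)_7 → 4³ + 0³ = 64 + 0 = 64
64 = (1,2,1)_7 → 1³ + 2³ + 1³ = 1 + 8 + 1 = 10
10 = (1,3)_7 → 1³ + 3³ = 1 + 27 = 28  — 28 repeats.
That took 4 steps.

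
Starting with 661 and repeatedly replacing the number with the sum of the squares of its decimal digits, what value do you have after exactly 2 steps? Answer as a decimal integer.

661 → 73
73 → 58

58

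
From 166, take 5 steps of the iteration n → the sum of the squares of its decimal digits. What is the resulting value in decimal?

42

166 → 1² + 6² + 6² = 1 + 36 + 36 = 73
73 → 7² + 3² = 49 + 9 = 58
58 → 5² + 8² = 25 + 64 = 89
89 → 8² + 9² = 64 + 81 = 145
145 → 1² + 4² + 5² = 1 + 16 + 25 = 42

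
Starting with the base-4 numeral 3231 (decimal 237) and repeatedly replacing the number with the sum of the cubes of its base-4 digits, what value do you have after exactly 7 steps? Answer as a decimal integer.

237 = (3,2,3,1)_4 → 63
63 = (3,3,3)_4 → 81
81 = (1,1,0,1)_4 → 3
3 = (3)_4 → 27
27 = (1,2,3)_4 → 36
36 = (2,1,0)_4 → 9
9 = (2,1)_4 → 9

9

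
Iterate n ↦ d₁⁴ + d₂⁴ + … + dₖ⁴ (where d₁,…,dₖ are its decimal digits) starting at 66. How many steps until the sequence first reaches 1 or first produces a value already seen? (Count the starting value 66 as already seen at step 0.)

66 → 6⁴ + 6⁴ = 1296 + 1296 = 2592
2592 → 2⁴ + 5⁴ + 9⁴ + 2⁴ = 16 + 625 + 6561 + 16 = 7218
7218 → 7⁴ + 2⁴ + 1⁴ + 8⁴ = 2401 + 16 + 1 + 4096 = 6514
6514 → 6⁴ + 5⁴ + 1⁴ + 4⁴ = 1296 + 625 + 1 + 256 = 2178
2178 → 2⁴ + 1⁴ + 7⁴ + 8⁴ = 16 + 1 + 2401 + 4096 = 6514  — 6514 repeats.
That took 5 steps.

5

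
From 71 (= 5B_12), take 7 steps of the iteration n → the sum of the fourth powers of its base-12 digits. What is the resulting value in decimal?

71 = (5,11)_12 → 5⁴ + 11⁴ = 625 + 14641 = 15266
15266 = (8,10,0,2)_12 → 8⁴ + 10⁴ + 0⁴ + 2⁴ = 4096 + 10000 + 0 + 16 = 14112
14112 = (8,2,0,0)_12 → 8⁴ + 2⁴ + 0⁴ + 0⁴ = 4096 + 16 + 0 + 0 = 4112
4112 = (2,4,6,8)_12 → 2⁴ + 4⁴ + 6⁴ + 8⁴ = 16 + 256 + 1296 + 4096 = 5664
5664 = (3,3,4,0)_12 → 3⁴ + 3⁴ + 4⁴ + 0⁴ = 81 + 81 + 256 + 0 = 418
418 = (2,10,10)_12 → 2⁴ + 10⁴ + 10⁴ = 16 + 10000 + 10000 = 20016
20016 = (11,7,0,0)_12 → 11⁴ + 7⁴ + 0⁴ + 0⁴ = 14641 + 2401 + 0 + 0 = 17042

17042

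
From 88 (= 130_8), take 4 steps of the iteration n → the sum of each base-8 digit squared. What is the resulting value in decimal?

10

88 = (1,3,0)_8 → 10
10 = (1,2)_8 → 5
5 = (5)_8 → 25
25 = (3,1)_8 → 10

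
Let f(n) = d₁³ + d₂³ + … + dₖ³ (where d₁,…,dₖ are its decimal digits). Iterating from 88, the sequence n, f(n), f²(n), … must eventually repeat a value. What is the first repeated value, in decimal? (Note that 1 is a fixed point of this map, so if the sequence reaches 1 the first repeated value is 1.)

370

88 → 1024
1024 → 73
73 → 370
370 → 370  — 370 already appeared earlier.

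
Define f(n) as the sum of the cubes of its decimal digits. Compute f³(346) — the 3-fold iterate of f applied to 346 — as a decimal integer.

370

346 → 3³ + 4³ + 6³ = 307
307 → 3³ + 0³ + 7³ = 370
370 → 3³ + 7³ + 0³ = 370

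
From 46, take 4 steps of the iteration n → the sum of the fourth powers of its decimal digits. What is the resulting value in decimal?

2739

46 → 4⁴ + 6⁴ = 1552
1552 → 1⁴ + 5⁴ + 5⁴ + 2⁴ = 1267
1267 → 1⁴ + 2⁴ + 6⁴ + 7⁴ = 3714
3714 → 3⁴ + 7⁴ + 1⁴ + 4⁴ = 2739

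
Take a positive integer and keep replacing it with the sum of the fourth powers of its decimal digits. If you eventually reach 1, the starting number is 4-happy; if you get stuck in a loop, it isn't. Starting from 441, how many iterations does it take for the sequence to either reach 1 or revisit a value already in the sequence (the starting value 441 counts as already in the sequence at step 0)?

15

441 → 513
513 → 707
707 → 4802
4802 → 4368
4368 → 5729
5729 → 9603
9603 → 7938
7938 → 13139
13139 → 6725
6725 → 4338
4338 → 4514
4514 → 1138
1138 → 4179
4179 → 9219
9219 → 13139  — 13139 repeats.
That took 15 steps.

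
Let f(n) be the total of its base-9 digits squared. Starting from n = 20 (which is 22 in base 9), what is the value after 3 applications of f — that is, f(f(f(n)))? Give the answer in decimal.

50

20 = (2,2)_9 → 2² + 2² = 4 + 4 = 8
8 = (8)_9 → 8² = 64
64 = (7,1)_9 → 7² + 1² = 49 + 1 = 50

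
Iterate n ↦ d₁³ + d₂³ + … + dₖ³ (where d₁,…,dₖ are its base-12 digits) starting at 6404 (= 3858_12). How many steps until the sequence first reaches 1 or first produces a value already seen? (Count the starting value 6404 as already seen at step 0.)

6404 = (3,8,5,8)_12 → 3³ + 8³ + 5³ + 8³ = 27 + 512 + 125 + 512 = 1176
1176 = (8,2,0)_12 → 8³ + 2³ + 0³ = 512 + 8 + 0 = 520
520 = (3,7,4)_12 → 3³ + 7³ + 4³ = 27 + 343 + 64 = 434
434 = (3,0,2)_12 → 3³ + 0³ + 2³ = 27 + 0 + 8 = 35
35 = (2,11)_12 → 2³ + 11³ = 8 + 1331 = 1339
1339 = (9,3,7)_12 → 9³ + 3³ + 7³ = 729 + 27 + 343 = 1099
1099 = (7,7,7)_12 → 7³ + 7³ + 7³ = 343 + 343 + 343 = 1029
1029 = (7,1,9)_12 → 7³ + 1³ + 9³ = 343 + 1 + 729 = 1073
1073 = (7,5,5)_12 → 7³ + 5³ + 5³ = 343 + 125 + 125 = 593
593 = (4,1,5)_12 → 4³ + 1³ + 5³ = 64 + 1 + 125 = 190
190 = (1,3,10)_12 → 1³ + 3³ + 10³ = 1 + 27 + 1000 = 1028
1028 = (7,1,8)_12 → 7³ + 1³ + 8³ = 343 + 1 + 512 = 856
856 = (5,11,4)_12 → 5³ + 11³ + 4³ = 125 + 1331 + 64 = 1520
1520 = (10,6,8)_12 → 10³ + 6³ + 8³ = 1000 + 216 + 512 = 1728
1728 = (1,0,0,0)_12 → 1³ + 0³ + 0³ + 0³ = 1 + 0 + 0 + 0 = 1  — reached 1.
That took 15 steps.

15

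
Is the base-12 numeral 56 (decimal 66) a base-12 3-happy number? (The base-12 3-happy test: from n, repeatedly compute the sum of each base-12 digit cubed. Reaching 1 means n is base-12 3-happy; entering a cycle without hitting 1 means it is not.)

base-12 3-happy

66 = (5,6)_12 → 5³ + 6³ = 125 + 216 = 341
341 = (2,4,5)_12 → 2³ + 4³ + 5³ = 8 + 64 + 125 = 197
197 = (1,4,5)_12 → 1³ + 4³ + 5³ = 1 + 64 + 125 = 190
190 = (1,3,10)_12 → 1³ + 3³ + 10³ = 1 + 27 + 1000 = 1028
1028 = (7,1,8)_12 → 7³ + 1³ + 8³ = 343 + 1 + 512 = 856
856 = (5,11,4)_12 → 5³ + 11³ + 4³ = 125 + 1331 + 64 = 1520
1520 = (10,6,8)_12 → 10³ + 6³ + 8³ = 1000 + 216 + 512 = 1728
1728 = (1,0,0,0)_12 → 1³ + 0³ + 0³ + 0³ = 1 + 0 + 0 + 0 = 1  — reached 1.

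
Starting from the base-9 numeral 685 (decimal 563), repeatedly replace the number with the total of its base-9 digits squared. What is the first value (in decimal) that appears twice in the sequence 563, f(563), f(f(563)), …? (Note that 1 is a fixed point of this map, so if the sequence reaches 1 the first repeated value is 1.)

1

563 = (6,8,5)_9 → 6² + 8² + 5² = 36 + 64 + 25 = 125
125 = (1,4,8)_9 → 1² + 4² + 8² = 1 + 16 + 64 = 81
81 = (1,0,0)_9 → 1² + 0² + 0² = 1 + 0 + 0 = 1  — reached the fixed point 1.
1 → 1, so 1 is the first repeated value.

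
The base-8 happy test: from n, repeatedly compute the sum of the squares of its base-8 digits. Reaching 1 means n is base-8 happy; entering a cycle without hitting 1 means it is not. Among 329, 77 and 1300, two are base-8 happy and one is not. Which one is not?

1300

329: 329 → 27 → 18 → 8 → 1  — reaches 1 (base-8 happy)
77: 77 → 27 → 18 → 8 → 1  — reaches 1 (base-8 happy)
1300: 1300 → 40 → 25 → 10 → 5 → 25  — repeats 25 (not base-8 happy)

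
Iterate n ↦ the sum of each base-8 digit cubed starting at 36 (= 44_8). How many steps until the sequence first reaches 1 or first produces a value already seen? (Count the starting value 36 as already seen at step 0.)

3

36 = (4,4)_8 → 4³ + 4³ = 64 + 64 = 128
128 = (2,0,0)_8 → 2³ + 0³ + 0³ = 8 + 0 + 0 = 8
8 = (1,0)_8 → 1³ + 0³ = 1 + 0 = 1  — reached 1.
That took 3 steps.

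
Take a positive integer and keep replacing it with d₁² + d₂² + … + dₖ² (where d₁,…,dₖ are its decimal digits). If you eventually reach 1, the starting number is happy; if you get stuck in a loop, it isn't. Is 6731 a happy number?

not happy

6731 → 95
95 → 106
106 → 37
37 → 58
58 → 89
89 → 145
145 → 42
42 → 20
20 → 4
4 → 16
16 → 37  — 37 already seen; the sequence cycles without reaching 1.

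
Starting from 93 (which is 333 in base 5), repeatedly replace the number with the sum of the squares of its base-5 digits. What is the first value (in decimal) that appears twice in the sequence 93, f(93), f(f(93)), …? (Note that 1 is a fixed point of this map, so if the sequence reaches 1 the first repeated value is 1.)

1

93 = (3,3,3)_5 → 27
27 = (1,0,2)_5 → 5
5 = (1,0)_5 → 1  — reached the fixed point 1.
1 → 1, so 1 is the first repeated value.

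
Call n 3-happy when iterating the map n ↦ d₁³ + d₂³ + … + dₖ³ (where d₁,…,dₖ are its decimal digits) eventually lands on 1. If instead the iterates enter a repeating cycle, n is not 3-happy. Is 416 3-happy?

416 → 4³ + 1³ + 6³ = 64 + 1 + 216 = 281
281 → 2³ + 8³ + 1³ = 8 + 512 + 1 = 521
521 → 5³ + 2³ + 1³ = 125 + 8 + 1 = 134
134 → 1³ + 3³ + 4³ = 1 + 27 + 64 = 92
92 → 9³ + 2³ = 729 + 8 = 737
737 → 7³ + 3³ + 7³ = 343 + 27 + 343 = 713
713 → 7³ + 1³ + 3³ = 343 + 1 + 27 = 371
371 → 3³ + 7³ + 1³ = 27 + 343 + 1 = 371  — 371 already seen; the sequence cycles without reaching 1.

not 3-happy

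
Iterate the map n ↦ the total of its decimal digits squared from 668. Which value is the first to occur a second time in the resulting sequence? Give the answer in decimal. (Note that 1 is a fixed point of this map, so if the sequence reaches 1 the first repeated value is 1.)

668 → 136
136 → 46
46 → 52
52 → 29
29 → 85
85 → 89
89 → 145
145 → 42
42 → 20
20 → 4
4 → 16
16 → 37
37 → 58
58 → 89  — 89 already appeared earlier.

89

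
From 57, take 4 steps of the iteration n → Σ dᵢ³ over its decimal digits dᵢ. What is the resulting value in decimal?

513

57 → 5³ + 7³ = 468
468 → 4³ + 6³ + 8³ = 792
792 → 7³ + 9³ + 2³ = 1080
1080 → 1³ + 0³ + 8³ + 0³ = 513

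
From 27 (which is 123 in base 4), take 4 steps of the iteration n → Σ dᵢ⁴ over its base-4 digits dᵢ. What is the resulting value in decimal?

27 = (1,2,3)_4 → 1⁴ + 2⁴ + 3⁴ = 1 + 16 + 81 = 98
98 = (1,2,0,2)_4 → 1⁴ + 2⁴ + 0⁴ + 2⁴ = 1 + 16 + 0 + 16 = 33
33 = (2,0,1)_4 → 2⁴ + 0⁴ + 1⁴ = 16 + 0 + 1 = 17
17 = (1,0,1)_4 → 1⁴ + 0⁴ + 1⁴ = 1 + 0 + 1 = 2

2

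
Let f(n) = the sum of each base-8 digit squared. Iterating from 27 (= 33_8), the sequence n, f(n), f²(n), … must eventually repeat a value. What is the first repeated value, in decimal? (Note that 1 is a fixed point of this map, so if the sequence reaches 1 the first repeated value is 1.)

1

27 = (3,3)_8 → 3² + 3² = 9 + 9 = 18
18 = (2,2)_8 → 2² + 2² = 4 + 4 = 8
8 = (1,0)_8 → 1² + 0² = 1 + 0 = 1  — reached the fixed point 1.
1 → 1, so 1 is the first repeated value.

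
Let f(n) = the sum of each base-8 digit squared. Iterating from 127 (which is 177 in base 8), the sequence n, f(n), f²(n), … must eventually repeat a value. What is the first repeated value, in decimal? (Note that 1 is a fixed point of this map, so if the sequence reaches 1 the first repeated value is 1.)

127 = (1,7,7)_8 → 1² + 7² + 7² = 1 + 49 + 49 = 99
99 = (1,4,3)_8 → 1² + 4² + 3² = 1 + 16 + 9 = 26
26 = (3,2)_8 → 3² + 2² = 9 + 4 = 13
13 = (1,5)_8 → 1² + 5² = 1 + 25 = 26  — 26 already appeared earlier.

26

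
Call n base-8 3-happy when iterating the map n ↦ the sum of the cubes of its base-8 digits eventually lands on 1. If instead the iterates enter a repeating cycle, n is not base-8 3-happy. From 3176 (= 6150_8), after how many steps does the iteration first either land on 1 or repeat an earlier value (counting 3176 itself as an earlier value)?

14

3176 = (6,1,5,0)_8 → 342
342 = (5,2,6)_8 → 349
349 = (5,3,5)_8 → 277
277 = (4,2,5)_8 → 197
197 = (3,0,5)_8 → 152
152 = (2,3,0)_8 → 35
35 = (4,3)_8 → 91
91 = (1,3,3)_8 → 55
55 = (6,7)_8 → 559
559 = (1,0,5,7)_8 → 469
469 = (7,2,5)_8 → 476
476 = (7,3,4)_8 → 434
434 = (6,6,2)_8 → 440
440 = (6,7,0)_8 → 559  — 559 repeats.
That took 14 steps.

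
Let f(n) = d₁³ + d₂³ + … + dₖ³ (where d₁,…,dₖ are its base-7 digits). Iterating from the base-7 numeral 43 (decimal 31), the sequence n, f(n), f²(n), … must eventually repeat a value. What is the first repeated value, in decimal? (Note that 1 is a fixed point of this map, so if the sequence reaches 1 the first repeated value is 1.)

31 = (4,3)_7 → 91
91 = (1,6,0)_7 → 217
217 = (4,3,0)_7 → 91  — 91 already appeared earlier.

91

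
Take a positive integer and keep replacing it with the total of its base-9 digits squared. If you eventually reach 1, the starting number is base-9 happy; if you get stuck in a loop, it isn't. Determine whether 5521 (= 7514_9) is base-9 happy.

base-9 happy

5521 = (7,5,1,4)_9 → 7² + 5² + 1² + 4² = 49 + 25 + 1 + 16 = 91
91 = (1,1,1)_9 → 1² + 1² + 1² = 1 + 1 + 1 = 3
3 = (3)_9 → 3² = 9
9 = (1,0)_9 → 1² + 0² = 1 + 0 = 1  — reached 1.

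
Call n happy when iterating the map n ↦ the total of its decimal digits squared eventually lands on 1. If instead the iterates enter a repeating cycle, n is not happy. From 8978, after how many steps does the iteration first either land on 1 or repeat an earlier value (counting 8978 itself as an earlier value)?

8978 → 8² + 9² + 7² + 8² = 258
258 → 2² + 5² + 8² = 93
93 → 9² + 3² = 90
90 → 9² + 0² = 81
81 → 8² + 1² = 65
65 → 6² + 5² = 61
61 → 6² + 1² = 37
37 → 3² + 7² = 58
58 → 5² + 8² = 89
89 → 8² + 9² = 145
145 → 1² + 4² + 5² = 42
42 → 4² + 2² = 20
20 → 2² + 0² = 4
4 → 4² = 16
16 → 1² + 6² = 37  — 37 repeats.
That took 15 steps.

15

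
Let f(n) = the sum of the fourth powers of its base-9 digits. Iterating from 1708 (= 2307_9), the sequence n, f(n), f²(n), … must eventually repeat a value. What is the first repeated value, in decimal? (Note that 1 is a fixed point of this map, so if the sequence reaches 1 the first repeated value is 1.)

1708 = (2,3,0,7)_9 → 2⁴ + 3⁴ + 0⁴ + 7⁴ = 16 + 81 + 0 + 2401 = 2498
2498 = (3,3,7,5)_9 → 3⁴ + 3⁴ + 7⁴ + 5⁴ = 81 + 81 + 2401 + 625 = 3188
3188 = (4,3,3,2)_9 → 4⁴ + 3⁴ + 3⁴ + 2⁴ = 256 + 81 + 81 + 16 = 434
434 = (5,3,2)_9 → 5⁴ + 3⁴ + 2⁴ = 625 + 81 + 16 = 722
722 = (8,8,2)_9 → 8⁴ + 8⁴ + 2⁴ = 4096 + 4096 + 16 = 8208
8208 = (1,2,2,3,0)_9 → 1⁴ + 2⁴ + 2⁴ + 3⁴ + 0⁴ = 1 + 16 + 16 + 81 + 0 = 114
114 = (1,3,6)_9 → 1⁴ + 3⁴ + 6⁴ = 1 + 81 + 1296 = 1378
1378 = (1,8,0,1)_9 → 1⁴ + 8⁴ + 0⁴ + 1⁴ = 1 + 4096 + 0 + 1 = 4098
4098 = (5,5,5,3)_9 → 5⁴ + 5⁴ + 5⁴ + 3⁴ = 625 + 625 + 625 + 81 = 1956
1956 = (2,6,1,3)_9 → 2⁴ + 6⁴ + 1⁴ + 3⁴ = 16 + 1296 + 1 + 81 = 1394
1394 = (1,8,1,8)_9 → 1⁴ + 8⁴ + 1⁴ + 8⁴ = 1 + 4096 + 1 + 4096 = 8194
8194 = (1,2,2,1,4)_9 → 1⁴ + 2⁴ + 2⁴ + 1⁴ + 4⁴ = 1 + 16 + 16 + 1 + 256 = 290
290 = (3,5,2)_9 → 3⁴ + 5⁴ + 2⁴ = 81 + 625 + 16 = 722  — 722 already appeared earlier.

722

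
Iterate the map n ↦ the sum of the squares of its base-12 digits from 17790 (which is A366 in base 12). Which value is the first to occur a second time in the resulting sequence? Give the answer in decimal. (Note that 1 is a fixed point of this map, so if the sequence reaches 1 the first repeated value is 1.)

17790 = (10,3,6,6)_12 → 181
181 = (1,3,1)_12 → 11
11 = (11)_12 → 121
121 = (10,1)_12 → 101
101 = (8,5)_12 → 89
89 = (7,5)_12 → 74
74 = (6,2)_12 → 40
40 = (3,4)_12 → 25
25 = (2,1)_12 → 5
5 = (5)_12 → 25  — 25 already appeared earlier.

25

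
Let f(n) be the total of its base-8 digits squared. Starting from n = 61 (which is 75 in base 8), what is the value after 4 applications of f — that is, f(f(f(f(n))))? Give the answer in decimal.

32

61 = (7,5)_8 → 7² + 5² = 49 + 25 = 74
74 = (1,1,2)_8 → 1² + 1² + 2² = 1 + 1 + 4 = 6
6 = (6)_8 → 6² = 36
36 = (4,4)_8 → 4² + 4² = 16 + 16 = 32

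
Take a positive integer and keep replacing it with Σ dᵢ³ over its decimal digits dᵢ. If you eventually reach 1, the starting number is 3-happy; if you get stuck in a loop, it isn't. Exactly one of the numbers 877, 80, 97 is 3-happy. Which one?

877: 877 → 1198 → 1243 → 100 → 1  — reaches 1 (3-happy)
80: 80 → 512 → 134 → 92 → 737 → 713 → 371 → 371  — repeats 371 (not 3-happy)
97: 97 → 1072 → 352 → 160 → 217 → 352  — repeats 352 (not 3-happy)

877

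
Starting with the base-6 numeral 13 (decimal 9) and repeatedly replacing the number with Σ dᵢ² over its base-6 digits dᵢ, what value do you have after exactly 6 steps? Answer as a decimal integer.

9 = (1,3)_6 → 1² + 3² = 10
10 = (1,4)_6 → 1² + 4² = 17
17 = (2,5)_6 → 2² + 5² = 29
29 = (4,5)_6 → 4² + 5² = 41
41 = (1,0,5)_6 → 1² + 0² + 5² = 26
26 = (4,2)_6 → 4² + 2² = 20

20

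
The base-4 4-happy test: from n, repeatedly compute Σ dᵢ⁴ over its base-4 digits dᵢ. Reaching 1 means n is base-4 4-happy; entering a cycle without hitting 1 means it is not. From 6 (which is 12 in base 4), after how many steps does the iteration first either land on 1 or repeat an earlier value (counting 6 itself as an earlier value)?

4

6 = (1,2)_4 → 1⁴ + 2⁴ = 17
17 = (1,0,1)_4 → 1⁴ + 0⁴ + 1⁴ = 2
2 = (2)_4 → 2⁴ = 16
16 = (1,0,0)_4 → 1⁴ + 0⁴ + 0⁴ = 1  — reached 1.
That took 4 steps.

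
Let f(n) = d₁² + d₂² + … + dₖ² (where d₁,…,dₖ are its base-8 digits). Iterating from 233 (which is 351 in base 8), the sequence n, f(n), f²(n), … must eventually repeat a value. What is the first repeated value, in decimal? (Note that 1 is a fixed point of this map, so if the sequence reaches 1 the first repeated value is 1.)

25

233 = (3,5,1)_8 → 3² + 5² + 1² = 9 + 25 + 1 = 35
35 = (4,3)_8 → 4² + 3² = 16 + 9 = 25
25 = (3,1)_8 → 3² + 1² = 9 + 1 = 10
10 = (1,2)_8 → 1² + 2² = 1 + 4 = 5
5 = (5)_8 → 5² = 25  — 25 already appeared earlier.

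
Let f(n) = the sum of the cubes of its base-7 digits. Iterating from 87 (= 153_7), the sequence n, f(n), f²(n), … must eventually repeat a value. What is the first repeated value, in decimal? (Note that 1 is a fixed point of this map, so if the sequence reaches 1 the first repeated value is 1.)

9

87 = (1,5,3)_7 → 1³ + 5³ + 3³ = 153
153 = (3,0,6)_7 → 3³ + 0³ + 6³ = 243
243 = (4,6,5)_7 → 4³ + 6³ + 5³ = 405
405 = (1,1,1,6)_7 → 1³ + 1³ + 1³ + 6³ = 219
219 = (4,3,2)_7 → 4³ + 3³ + 2³ = 99
99 = (2,0,1)_7 → 2³ + 0³ + 1³ = 9
9 = (1,2)_7 → 1³ + 2³ = 9  — 9 already appeared earlier.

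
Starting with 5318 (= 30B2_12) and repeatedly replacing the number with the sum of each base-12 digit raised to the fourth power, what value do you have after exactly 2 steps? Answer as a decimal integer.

5664

5318 = (3,0,11,2)_12 → 3⁴ + 0⁴ + 11⁴ + 2⁴ = 14738
14738 = (8,6,4,2)_12 → 8⁴ + 6⁴ + 4⁴ + 2⁴ = 5664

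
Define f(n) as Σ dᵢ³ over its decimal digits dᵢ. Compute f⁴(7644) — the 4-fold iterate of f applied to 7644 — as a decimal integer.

216

7644 → 687
687 → 1071
1071 → 345
345 → 216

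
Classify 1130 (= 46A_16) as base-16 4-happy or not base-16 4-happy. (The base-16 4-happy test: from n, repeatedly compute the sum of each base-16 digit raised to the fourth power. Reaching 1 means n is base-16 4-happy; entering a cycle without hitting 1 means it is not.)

1130 = (4,6,10)_16 → 4⁴ + 6⁴ + 10⁴ = 11552
11552 = (2,13,2,0)_16 → 2⁴ + 13⁴ + 2⁴ + 0⁴ = 28593
28593 = (6,15,11,1)_16 → 6⁴ + 15⁴ + 11⁴ + 1⁴ = 66563
66563 = (1,0,4,0,3)_16 → 1⁴ + 0⁴ + 4⁴ + 0⁴ + 3⁴ = 338
338 = (1,5,2)_16 → 1⁴ + 5⁴ + 2⁴ = 642
642 = (2,8,2)_16 → 2⁴ + 8⁴ + 2⁴ = 4128
4128 = (1,0,2,0)_16 → 1⁴ + 0⁴ + 2⁴ + 0⁴ = 17
17 = (1,1)_16 → 1⁴ + 1⁴ = 2
2 = (2)_16 → 2⁴ = 16
16 = (1,0)_16 → 1⁴ + 0⁴ = 1  — reached 1.

base-16 4-happy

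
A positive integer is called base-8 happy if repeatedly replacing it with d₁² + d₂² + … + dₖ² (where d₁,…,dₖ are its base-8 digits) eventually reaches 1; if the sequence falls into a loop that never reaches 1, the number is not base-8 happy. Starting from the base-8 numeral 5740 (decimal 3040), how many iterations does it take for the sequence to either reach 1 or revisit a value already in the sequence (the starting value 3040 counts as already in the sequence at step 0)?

7

3040 = (5,7,4,0)_8 → 5² + 7² + 4² + 0² = 90
90 = (1,3,2)_8 → 1² + 3² + 2² = 14
14 = (1,6)_8 → 1² + 6² = 37
37 = (4,5)_8 → 4² + 5² = 41
41 = (5,1)_8 → 5² + 1² = 26
26 = (3,2)_8 → 3² + 2² = 13
13 = (1,5)_8 → 1² + 5² = 26  — 26 repeats.
That took 7 steps.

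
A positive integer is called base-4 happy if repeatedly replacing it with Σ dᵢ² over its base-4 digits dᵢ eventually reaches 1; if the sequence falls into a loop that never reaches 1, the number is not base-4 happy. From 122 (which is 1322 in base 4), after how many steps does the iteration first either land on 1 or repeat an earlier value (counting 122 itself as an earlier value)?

122 = (1,3,2,2)_4 → 1² + 3² + 2² + 2² = 1 + 9 + 4 + 4 = 18
18 = (1,0,2)_4 → 1² + 0² + 2² = 1 + 0 + 4 = 5
5 = (1,1)_4 → 1² + 1² = 1 + 1 = 2
2 = (2)_4 → 2² = 4
4 = (1,0)_4 → 1² + 0² = 1 + 0 = 1  — reached 1.
That took 5 steps.

5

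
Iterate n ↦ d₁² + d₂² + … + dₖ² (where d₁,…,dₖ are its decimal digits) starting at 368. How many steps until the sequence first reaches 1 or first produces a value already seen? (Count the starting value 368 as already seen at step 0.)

5

368 → 109
109 → 82
82 → 68
68 → 100
100 → 1  — reached 1.
That took 5 steps.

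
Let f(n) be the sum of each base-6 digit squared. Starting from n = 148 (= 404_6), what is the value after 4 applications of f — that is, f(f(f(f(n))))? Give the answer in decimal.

148 = (4,0,4)_6 → 4² + 0² + 4² = 16 + 0 + 16 = 32
32 = (5,2)_6 → 5² + 2² = 25 + 4 = 29
29 = (4,5)_6 → 4² + 5² = 16 + 25 = 41
41 = (1,0,5)_6 → 1² + 0² + 5² = 1 + 0 + 25 = 26

26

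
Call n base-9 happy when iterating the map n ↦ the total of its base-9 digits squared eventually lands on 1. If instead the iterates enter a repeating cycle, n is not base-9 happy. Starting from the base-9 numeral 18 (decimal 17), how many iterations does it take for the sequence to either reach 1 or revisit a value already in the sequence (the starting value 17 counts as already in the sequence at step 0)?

17 = (1,8)_9 → 1² + 8² = 1 + 64 = 65
65 = (7,2)_9 → 7² + 2² = 49 + 4 = 53
53 = (5,8)_9 → 5² + 8² = 25 + 64 = 89
89 = (1,0,8)_9 → 1² + 0² + 8² = 1 + 0 + 64 = 65  — 65 repeats.
That took 4 steps.

4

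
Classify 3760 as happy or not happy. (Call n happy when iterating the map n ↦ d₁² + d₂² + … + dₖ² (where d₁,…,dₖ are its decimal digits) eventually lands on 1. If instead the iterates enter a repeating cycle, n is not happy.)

happy

3760 → 3² + 7² + 6² + 0² = 9 + 49 + 36 + 0 = 94
94 → 9² + 4² = 81 + 16 = 97
97 → 9² + 7² = 81 + 49 = 130
130 → 1² + 3² + 0² = 1 + 9 + 0 = 10
10 → 1² + 0² = 1 + 0 = 1  — reached 1.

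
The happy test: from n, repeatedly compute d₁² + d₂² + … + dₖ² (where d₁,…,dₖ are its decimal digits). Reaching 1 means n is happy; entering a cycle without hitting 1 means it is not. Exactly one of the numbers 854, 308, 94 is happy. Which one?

854: 854 → 105 → 26 → 40 → 16 → 37 → 58 → 89 → 145 → 42 → 20 → 4 → 16  — repeats 16 (not happy)
308: 308 → 73 → 58 → 89 → 145 → 42 → 20 → 4 → 16 → 37 → 58  — repeats 58 (not happy)
94: 94 → 97 → 130 → 10 → 1  — reaches 1 (happy)

94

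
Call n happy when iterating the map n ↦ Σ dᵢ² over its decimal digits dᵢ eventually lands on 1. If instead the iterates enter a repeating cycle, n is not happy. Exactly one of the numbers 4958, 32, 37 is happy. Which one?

4958: 4958 → 186 → 101 → 2 → 4 → 16 → 37 → 58 → 89 → 145 → 42 → 20 → 4  — repeats 4 (not happy)
32: 32 → 13 → 10 → 1  — reaches 1 (happy)
37: 37 → 58 → 89 → 145 → 42 → 20 → 4 → 16 → 37  — repeats 37 (not happy)

32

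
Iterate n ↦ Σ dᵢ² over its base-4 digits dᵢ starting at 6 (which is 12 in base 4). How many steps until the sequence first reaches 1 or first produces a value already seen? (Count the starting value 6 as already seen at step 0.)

6 = (1,2)_4 → 5
5 = (1,1)_4 → 2
2 = (2)_4 → 4
4 = (1,0)_4 → 1  — reached 1.
That took 4 steps.

4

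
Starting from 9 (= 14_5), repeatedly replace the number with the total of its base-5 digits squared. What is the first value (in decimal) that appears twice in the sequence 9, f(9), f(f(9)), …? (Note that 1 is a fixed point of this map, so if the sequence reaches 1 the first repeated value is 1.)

13

9 = (1,4)_5 → 1² + 4² = 1 + 16 = 17
17 = (3,2)_5 → 3² + 2² = 9 + 4 = 13
13 = (2,3)_5 → 2² + 3² = 4 + 9 = 13  — 13 already appeared earlier.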